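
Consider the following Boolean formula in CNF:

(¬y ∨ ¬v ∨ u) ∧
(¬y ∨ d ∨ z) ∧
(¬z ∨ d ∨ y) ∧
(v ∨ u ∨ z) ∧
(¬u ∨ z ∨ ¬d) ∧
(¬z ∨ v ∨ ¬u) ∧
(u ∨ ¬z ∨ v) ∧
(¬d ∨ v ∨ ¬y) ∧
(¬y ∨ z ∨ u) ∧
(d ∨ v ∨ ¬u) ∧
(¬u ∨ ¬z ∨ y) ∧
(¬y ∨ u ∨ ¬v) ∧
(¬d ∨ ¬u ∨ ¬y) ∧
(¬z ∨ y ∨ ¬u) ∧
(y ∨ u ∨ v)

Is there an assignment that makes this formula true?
Yes

Yes, the formula is satisfiable.

One satisfying assignment is: z=False, u=False, y=False, d=False, v=True

Verification: With this assignment, all 15 clauses evaluate to true.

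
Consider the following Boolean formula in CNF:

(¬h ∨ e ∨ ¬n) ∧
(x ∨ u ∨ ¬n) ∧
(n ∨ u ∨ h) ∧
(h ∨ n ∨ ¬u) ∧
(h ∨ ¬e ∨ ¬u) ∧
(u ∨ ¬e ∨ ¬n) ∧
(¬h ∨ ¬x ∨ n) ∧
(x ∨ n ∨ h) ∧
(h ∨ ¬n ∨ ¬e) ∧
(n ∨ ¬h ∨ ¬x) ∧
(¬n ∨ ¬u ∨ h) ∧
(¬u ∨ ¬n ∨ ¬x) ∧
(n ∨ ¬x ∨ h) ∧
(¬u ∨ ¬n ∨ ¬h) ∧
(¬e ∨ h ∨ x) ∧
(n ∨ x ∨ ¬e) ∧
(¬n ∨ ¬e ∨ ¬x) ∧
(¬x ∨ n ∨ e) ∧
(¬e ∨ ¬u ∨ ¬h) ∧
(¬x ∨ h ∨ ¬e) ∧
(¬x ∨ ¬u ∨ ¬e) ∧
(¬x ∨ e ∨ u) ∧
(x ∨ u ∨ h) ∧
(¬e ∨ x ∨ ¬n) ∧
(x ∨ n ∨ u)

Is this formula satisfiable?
Yes

Yes, the formula is satisfiable.

One satisfying assignment is: x=False, e=False, u=True, n=False, h=True

Verification: With this assignment, all 25 clauses evaluate to true.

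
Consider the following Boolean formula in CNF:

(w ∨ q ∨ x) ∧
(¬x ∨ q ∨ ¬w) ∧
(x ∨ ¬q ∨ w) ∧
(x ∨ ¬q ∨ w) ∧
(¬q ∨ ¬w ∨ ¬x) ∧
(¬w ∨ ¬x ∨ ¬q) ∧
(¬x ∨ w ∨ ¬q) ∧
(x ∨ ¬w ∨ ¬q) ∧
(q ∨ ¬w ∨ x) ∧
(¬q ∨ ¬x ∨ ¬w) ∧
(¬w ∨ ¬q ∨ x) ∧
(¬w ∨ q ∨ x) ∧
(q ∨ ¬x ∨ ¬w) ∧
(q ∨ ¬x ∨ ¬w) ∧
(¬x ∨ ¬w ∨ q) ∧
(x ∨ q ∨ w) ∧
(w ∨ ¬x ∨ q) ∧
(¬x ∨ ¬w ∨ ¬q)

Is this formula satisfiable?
No

No, the formula is not satisfiable.

No assignment of truth values to the variables can make all 18 clauses true simultaneously.

The formula is UNSAT (unsatisfiable).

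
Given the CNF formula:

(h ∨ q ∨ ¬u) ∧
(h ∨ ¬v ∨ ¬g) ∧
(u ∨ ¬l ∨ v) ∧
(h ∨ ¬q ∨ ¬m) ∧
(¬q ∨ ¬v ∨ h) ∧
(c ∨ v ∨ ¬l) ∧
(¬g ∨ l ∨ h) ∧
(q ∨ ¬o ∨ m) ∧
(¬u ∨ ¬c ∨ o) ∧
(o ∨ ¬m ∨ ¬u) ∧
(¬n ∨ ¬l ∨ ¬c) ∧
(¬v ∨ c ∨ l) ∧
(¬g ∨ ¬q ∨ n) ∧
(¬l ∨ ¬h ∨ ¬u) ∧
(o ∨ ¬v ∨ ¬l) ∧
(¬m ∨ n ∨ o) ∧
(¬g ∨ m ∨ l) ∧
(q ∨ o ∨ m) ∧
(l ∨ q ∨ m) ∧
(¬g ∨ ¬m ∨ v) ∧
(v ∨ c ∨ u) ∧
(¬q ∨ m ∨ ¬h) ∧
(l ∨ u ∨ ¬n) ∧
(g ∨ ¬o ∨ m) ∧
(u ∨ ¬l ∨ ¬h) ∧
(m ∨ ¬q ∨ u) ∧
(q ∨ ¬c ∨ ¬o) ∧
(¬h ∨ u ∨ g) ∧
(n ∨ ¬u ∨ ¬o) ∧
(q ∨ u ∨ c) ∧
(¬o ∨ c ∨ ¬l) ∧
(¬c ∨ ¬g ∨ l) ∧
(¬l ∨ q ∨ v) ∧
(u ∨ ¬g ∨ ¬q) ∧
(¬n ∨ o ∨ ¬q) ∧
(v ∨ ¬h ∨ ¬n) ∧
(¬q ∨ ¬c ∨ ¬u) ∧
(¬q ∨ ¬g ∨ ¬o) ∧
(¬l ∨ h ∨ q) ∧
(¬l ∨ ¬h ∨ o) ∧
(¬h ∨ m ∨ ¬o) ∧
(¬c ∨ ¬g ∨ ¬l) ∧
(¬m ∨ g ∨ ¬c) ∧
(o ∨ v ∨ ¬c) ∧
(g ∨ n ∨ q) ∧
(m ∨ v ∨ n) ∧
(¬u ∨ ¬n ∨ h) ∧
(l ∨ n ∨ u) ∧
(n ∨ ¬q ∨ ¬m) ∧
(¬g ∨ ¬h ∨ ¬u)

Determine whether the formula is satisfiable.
No

No, the formula is not satisfiable.

No assignment of truth values to the variables can make all 50 clauses true simultaneously.

The formula is UNSAT (unsatisfiable).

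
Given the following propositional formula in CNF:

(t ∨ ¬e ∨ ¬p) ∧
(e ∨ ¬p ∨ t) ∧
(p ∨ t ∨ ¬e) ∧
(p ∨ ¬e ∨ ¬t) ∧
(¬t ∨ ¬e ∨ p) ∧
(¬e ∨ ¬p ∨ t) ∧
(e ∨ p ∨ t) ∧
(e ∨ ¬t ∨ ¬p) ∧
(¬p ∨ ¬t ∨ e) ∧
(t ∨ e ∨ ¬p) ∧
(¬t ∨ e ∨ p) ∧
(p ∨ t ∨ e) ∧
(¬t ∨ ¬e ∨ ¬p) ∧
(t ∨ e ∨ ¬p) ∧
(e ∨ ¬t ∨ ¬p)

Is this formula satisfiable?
No

No, the formula is not satisfiable.

No assignment of truth values to the variables can make all 15 clauses true simultaneously.

The formula is UNSAT (unsatisfiable).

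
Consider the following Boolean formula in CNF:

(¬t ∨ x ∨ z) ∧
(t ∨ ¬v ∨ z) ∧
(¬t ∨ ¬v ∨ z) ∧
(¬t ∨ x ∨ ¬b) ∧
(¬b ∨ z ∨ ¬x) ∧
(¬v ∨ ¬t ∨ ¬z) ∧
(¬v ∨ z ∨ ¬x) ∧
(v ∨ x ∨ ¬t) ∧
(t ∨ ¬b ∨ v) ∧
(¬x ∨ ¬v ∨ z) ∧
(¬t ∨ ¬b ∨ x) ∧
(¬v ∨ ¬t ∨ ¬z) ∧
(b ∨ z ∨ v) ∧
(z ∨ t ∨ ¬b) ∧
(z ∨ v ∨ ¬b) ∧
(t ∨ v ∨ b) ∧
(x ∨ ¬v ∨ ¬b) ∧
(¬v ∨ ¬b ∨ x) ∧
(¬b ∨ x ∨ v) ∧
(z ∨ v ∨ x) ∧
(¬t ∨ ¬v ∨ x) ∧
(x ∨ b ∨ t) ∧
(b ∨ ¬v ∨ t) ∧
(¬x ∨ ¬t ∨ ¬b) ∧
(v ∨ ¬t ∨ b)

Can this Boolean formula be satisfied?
Yes

Yes, the formula is satisfiable.

One satisfying assignment is: z=True, b=True, t=False, v=True, x=True

Verification: With this assignment, all 25 clauses evaluate to true.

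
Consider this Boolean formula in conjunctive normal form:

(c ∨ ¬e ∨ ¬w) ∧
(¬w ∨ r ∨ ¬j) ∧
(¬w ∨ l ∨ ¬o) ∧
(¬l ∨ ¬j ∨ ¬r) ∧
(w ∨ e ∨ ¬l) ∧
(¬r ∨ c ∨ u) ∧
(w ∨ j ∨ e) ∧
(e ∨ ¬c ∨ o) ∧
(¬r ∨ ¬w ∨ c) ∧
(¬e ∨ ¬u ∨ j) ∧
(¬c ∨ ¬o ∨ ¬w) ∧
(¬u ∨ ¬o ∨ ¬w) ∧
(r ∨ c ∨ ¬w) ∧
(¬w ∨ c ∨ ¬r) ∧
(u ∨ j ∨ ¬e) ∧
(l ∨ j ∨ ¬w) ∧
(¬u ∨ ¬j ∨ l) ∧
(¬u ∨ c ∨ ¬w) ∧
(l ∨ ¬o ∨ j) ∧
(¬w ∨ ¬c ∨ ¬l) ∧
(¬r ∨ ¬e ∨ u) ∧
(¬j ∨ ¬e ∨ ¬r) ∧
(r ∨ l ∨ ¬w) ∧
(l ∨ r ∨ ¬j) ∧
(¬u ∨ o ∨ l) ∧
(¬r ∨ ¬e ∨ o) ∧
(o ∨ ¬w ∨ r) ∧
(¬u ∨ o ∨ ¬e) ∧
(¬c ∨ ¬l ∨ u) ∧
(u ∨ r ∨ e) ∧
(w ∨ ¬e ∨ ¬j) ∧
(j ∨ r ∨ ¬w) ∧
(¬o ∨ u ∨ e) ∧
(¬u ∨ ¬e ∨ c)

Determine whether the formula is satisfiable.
No

No, the formula is not satisfiable.

No assignment of truth values to the variables can make all 34 clauses true simultaneously.

The formula is UNSAT (unsatisfiable).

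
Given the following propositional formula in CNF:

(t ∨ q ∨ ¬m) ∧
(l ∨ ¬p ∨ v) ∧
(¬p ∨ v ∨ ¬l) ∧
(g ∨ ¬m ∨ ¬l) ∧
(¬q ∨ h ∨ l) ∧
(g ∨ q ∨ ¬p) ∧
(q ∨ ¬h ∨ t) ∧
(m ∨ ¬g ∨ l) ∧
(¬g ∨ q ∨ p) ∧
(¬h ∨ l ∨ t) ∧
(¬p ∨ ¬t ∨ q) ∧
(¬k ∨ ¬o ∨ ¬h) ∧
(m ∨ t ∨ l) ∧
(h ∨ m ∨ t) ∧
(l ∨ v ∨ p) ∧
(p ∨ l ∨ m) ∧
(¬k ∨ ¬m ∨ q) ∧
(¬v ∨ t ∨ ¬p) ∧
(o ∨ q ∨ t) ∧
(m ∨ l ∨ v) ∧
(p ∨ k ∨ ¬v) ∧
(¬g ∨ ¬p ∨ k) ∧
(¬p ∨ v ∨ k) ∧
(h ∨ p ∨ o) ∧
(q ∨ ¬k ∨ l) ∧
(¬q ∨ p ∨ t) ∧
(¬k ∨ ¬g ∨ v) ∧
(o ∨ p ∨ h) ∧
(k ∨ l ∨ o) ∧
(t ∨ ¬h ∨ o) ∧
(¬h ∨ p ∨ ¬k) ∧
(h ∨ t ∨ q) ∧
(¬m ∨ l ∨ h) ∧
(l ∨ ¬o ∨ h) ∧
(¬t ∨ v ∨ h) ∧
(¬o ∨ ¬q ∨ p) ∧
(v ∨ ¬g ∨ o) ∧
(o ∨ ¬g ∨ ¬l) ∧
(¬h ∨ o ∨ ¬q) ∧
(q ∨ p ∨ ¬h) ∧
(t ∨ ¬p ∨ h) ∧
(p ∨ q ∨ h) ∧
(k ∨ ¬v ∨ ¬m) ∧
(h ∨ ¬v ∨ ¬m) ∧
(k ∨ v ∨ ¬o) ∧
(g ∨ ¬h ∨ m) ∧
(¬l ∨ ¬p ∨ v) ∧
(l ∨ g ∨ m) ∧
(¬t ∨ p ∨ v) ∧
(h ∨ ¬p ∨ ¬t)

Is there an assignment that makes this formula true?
No

No, the formula is not satisfiable.

No assignment of truth values to the variables can make all 50 clauses true simultaneously.

The formula is UNSAT (unsatisfiable).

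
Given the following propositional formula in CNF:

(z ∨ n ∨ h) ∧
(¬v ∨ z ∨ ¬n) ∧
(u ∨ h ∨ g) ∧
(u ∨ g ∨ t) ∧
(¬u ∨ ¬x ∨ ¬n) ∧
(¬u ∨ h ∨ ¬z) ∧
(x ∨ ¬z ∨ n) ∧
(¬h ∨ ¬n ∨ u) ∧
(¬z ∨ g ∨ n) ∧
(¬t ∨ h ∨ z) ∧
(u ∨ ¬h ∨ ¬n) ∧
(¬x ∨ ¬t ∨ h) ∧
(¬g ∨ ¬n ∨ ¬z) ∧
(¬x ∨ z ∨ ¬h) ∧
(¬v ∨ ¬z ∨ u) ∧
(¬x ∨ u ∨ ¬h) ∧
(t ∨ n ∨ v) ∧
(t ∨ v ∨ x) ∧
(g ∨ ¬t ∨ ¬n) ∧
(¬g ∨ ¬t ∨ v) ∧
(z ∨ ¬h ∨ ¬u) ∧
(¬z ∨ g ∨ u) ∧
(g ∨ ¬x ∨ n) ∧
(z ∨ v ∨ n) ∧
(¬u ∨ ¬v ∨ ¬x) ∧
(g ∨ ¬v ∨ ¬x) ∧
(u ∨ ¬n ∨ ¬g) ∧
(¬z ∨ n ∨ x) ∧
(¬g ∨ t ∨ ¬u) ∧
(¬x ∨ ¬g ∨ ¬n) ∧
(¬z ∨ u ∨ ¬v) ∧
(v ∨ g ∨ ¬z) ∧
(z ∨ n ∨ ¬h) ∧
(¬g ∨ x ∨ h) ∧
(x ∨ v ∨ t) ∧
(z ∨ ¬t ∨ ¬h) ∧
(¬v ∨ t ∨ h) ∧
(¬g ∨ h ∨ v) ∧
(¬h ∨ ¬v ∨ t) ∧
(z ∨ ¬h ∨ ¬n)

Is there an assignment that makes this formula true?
No

No, the formula is not satisfiable.

No assignment of truth values to the variables can make all 40 clauses true simultaneously.

The formula is UNSAT (unsatisfiable).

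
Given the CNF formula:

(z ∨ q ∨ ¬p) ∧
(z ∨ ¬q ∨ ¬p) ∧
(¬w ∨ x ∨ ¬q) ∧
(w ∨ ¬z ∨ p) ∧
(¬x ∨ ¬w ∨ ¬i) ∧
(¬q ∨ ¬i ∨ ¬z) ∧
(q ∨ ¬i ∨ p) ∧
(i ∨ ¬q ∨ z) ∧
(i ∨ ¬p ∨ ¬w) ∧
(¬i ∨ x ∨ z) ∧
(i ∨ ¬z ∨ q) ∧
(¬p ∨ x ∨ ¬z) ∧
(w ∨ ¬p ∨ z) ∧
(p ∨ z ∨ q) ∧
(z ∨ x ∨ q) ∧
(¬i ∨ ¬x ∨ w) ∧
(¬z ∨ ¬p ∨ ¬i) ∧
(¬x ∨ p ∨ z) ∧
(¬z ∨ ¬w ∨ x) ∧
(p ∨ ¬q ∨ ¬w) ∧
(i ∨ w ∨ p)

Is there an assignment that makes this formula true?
Yes

Yes, the formula is satisfiable.

One satisfying assignment is: q=True, w=False, i=False, x=True, z=True, p=True

Verification: With this assignment, all 21 clauses evaluate to true.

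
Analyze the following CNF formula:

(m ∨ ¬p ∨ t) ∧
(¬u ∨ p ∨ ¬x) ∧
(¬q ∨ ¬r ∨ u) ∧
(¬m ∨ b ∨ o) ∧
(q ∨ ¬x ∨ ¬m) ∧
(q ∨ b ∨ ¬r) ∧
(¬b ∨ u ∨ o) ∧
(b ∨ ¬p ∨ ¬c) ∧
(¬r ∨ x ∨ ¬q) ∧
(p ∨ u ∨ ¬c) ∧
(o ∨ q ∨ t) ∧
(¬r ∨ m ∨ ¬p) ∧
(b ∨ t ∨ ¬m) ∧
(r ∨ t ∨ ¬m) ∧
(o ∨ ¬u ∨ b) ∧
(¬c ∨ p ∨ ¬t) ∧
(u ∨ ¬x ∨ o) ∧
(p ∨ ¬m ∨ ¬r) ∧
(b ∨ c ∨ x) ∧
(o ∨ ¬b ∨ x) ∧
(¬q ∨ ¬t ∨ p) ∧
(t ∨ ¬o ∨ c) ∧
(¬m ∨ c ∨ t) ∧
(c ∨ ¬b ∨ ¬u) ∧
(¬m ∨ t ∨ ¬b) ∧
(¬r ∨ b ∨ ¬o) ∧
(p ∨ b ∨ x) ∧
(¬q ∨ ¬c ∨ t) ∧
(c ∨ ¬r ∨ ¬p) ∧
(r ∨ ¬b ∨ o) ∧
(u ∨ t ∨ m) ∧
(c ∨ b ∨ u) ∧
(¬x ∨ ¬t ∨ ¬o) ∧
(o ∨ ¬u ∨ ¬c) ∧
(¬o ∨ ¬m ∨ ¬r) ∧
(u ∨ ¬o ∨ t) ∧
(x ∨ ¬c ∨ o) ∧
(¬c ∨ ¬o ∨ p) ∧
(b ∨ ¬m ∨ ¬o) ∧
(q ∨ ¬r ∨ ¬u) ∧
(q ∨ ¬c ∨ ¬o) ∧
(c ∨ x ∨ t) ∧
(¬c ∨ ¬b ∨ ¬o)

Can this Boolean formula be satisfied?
Yes

Yes, the formula is satisfiable.

One satisfying assignment is: q=False, x=False, c=False, r=True, b=True, u=False, o=True, p=False, t=True, m=False

Verification: With this assignment, all 43 clauses evaluate to true.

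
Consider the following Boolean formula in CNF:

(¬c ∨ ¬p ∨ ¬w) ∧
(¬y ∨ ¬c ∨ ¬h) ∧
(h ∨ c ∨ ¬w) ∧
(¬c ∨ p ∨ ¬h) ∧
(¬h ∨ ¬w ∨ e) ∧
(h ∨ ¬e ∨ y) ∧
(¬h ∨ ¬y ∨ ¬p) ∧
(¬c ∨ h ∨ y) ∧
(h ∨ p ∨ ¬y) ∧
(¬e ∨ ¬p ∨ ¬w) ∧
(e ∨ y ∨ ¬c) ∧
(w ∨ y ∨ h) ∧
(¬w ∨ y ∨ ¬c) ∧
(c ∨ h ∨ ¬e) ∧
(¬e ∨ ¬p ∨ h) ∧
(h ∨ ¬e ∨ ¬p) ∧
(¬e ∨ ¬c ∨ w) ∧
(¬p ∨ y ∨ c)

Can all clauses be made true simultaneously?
Yes

Yes, the formula is satisfiable.

One satisfying assignment is: y=False, e=False, h=True, p=False, c=False, w=False

Verification: With this assignment, all 18 clauses evaluate to true.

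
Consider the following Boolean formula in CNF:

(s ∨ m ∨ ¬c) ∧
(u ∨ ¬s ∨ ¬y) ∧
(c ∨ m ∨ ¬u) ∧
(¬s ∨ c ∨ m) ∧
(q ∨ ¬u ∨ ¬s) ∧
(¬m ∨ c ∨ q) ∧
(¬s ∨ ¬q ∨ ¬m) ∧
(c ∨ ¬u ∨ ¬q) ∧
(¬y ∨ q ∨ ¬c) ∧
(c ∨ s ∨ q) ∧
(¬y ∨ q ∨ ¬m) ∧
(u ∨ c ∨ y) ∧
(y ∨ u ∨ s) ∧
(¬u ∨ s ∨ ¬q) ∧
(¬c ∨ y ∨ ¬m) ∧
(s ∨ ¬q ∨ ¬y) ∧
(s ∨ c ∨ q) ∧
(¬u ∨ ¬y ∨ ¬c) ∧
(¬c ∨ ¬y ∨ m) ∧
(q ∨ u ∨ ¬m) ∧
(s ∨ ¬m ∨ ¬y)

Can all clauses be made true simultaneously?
Yes

Yes, the formula is satisfiable.

One satisfying assignment is: q=False, y=False, u=False, s=True, m=False, c=True

Verification: With this assignment, all 21 clauses evaluate to true.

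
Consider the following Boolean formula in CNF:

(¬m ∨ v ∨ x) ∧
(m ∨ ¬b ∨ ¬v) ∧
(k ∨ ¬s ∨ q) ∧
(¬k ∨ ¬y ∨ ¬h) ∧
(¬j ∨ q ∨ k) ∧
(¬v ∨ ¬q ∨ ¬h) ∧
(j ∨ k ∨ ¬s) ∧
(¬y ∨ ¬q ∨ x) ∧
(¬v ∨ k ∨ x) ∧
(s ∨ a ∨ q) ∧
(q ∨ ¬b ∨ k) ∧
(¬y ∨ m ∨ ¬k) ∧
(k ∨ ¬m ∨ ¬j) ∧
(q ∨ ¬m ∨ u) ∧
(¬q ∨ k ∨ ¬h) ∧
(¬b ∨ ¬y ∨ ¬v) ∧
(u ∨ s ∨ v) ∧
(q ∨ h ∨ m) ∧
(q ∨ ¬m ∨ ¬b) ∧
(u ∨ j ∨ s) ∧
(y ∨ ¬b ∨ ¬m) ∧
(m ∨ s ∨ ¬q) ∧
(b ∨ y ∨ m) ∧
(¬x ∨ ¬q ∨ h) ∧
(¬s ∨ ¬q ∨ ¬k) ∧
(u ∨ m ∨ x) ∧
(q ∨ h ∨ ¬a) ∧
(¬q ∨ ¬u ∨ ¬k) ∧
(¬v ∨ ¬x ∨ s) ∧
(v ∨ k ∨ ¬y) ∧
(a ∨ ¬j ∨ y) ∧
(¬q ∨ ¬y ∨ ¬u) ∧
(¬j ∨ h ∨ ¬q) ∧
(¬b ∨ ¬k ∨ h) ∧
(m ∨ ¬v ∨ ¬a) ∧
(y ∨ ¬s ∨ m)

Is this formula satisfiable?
Yes

Yes, the formula is satisfiable.

One satisfying assignment is: u=True, y=False, k=False, h=True, m=True, j=False, s=False, q=False, v=False, x=True, b=False, a=True

Verification: With this assignment, all 36 clauses evaluate to true.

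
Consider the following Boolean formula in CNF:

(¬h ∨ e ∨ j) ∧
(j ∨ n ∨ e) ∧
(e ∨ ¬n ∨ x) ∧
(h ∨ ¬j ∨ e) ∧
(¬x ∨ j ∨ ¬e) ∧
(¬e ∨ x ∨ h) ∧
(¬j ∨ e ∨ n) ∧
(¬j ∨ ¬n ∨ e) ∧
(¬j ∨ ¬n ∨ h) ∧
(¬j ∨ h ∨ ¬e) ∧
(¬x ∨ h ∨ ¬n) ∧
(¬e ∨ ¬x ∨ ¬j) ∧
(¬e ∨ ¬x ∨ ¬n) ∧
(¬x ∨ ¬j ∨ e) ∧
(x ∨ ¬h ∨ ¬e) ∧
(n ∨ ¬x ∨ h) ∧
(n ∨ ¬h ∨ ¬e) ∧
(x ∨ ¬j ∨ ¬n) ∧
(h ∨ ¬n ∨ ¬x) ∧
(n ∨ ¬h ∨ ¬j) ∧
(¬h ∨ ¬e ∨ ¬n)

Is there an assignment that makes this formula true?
No

No, the formula is not satisfiable.

No assignment of truth values to the variables can make all 21 clauses true simultaneously.

The formula is UNSAT (unsatisfiable).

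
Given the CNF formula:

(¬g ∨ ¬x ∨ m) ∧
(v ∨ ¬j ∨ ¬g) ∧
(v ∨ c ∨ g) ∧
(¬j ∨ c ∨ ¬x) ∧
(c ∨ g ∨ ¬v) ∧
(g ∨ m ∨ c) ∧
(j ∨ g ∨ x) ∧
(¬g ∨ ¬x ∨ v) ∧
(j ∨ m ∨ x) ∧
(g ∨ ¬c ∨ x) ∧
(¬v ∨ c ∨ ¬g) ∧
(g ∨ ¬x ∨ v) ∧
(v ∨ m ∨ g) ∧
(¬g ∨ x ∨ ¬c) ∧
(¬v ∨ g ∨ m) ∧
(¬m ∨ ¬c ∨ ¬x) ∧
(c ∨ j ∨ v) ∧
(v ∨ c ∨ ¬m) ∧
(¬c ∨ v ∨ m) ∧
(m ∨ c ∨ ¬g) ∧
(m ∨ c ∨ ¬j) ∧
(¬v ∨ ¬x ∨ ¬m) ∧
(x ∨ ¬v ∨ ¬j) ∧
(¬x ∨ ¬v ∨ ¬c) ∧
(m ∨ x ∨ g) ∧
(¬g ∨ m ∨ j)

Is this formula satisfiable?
No

No, the formula is not satisfiable.

No assignment of truth values to the variables can make all 26 clauses true simultaneously.

The formula is UNSAT (unsatisfiable).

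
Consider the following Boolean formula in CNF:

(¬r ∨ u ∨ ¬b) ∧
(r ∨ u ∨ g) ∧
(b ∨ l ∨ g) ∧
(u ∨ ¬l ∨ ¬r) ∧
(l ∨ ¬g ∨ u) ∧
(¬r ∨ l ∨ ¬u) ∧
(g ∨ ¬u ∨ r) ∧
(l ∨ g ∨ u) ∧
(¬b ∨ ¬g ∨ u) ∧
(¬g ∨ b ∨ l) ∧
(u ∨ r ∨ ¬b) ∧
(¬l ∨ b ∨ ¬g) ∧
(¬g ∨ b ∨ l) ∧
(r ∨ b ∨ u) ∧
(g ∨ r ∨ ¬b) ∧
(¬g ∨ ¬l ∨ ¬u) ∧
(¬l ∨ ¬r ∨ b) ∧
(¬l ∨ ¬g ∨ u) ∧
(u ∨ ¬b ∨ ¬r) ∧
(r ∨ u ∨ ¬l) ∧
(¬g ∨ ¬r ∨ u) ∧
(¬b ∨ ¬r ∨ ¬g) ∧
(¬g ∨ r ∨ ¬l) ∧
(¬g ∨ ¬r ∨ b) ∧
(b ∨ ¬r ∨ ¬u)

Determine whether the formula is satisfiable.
Yes

Yes, the formula is satisfiable.

One satisfying assignment is: r=False, l=False, g=True, b=True, u=True

Verification: With this assignment, all 25 clauses evaluate to true.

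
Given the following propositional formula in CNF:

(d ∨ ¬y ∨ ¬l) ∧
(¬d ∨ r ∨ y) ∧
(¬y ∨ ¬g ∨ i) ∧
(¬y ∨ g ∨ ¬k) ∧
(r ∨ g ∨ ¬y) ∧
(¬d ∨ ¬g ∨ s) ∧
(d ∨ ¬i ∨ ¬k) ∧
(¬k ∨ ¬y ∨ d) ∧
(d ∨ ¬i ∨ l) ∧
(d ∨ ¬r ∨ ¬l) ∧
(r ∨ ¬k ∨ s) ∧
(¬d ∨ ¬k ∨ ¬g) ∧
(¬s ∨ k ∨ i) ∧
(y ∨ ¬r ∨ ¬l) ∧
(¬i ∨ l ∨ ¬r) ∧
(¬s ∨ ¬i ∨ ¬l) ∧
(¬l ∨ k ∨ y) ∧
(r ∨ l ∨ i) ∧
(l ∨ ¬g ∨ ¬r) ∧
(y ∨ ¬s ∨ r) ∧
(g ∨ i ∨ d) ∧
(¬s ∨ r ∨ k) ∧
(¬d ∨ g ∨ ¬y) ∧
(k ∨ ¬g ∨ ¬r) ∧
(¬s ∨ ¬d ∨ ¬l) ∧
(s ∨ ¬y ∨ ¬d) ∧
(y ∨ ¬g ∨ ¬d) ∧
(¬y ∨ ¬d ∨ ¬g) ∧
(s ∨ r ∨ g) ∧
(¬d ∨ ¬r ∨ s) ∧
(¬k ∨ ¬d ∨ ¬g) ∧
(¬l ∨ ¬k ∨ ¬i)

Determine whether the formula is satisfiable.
Yes

Yes, the formula is satisfiable.

One satisfying assignment is: i=False, l=False, g=False, y=False, r=True, d=True, k=True, s=True

Verification: With this assignment, all 32 clauses evaluate to true.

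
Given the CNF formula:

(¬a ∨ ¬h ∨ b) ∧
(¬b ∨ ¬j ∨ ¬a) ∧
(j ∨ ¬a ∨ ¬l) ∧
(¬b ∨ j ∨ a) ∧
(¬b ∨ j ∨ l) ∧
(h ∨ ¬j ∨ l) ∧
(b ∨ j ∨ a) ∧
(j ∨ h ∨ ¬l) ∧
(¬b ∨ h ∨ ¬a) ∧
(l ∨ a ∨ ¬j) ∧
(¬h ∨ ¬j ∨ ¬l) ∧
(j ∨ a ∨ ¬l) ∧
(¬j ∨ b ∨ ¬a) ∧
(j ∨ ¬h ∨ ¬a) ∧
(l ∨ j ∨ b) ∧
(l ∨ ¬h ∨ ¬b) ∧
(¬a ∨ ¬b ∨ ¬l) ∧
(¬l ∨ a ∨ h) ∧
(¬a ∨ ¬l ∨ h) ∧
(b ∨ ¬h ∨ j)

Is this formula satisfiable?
No

No, the formula is not satisfiable.

No assignment of truth values to the variables can make all 20 clauses true simultaneously.

The formula is UNSAT (unsatisfiable).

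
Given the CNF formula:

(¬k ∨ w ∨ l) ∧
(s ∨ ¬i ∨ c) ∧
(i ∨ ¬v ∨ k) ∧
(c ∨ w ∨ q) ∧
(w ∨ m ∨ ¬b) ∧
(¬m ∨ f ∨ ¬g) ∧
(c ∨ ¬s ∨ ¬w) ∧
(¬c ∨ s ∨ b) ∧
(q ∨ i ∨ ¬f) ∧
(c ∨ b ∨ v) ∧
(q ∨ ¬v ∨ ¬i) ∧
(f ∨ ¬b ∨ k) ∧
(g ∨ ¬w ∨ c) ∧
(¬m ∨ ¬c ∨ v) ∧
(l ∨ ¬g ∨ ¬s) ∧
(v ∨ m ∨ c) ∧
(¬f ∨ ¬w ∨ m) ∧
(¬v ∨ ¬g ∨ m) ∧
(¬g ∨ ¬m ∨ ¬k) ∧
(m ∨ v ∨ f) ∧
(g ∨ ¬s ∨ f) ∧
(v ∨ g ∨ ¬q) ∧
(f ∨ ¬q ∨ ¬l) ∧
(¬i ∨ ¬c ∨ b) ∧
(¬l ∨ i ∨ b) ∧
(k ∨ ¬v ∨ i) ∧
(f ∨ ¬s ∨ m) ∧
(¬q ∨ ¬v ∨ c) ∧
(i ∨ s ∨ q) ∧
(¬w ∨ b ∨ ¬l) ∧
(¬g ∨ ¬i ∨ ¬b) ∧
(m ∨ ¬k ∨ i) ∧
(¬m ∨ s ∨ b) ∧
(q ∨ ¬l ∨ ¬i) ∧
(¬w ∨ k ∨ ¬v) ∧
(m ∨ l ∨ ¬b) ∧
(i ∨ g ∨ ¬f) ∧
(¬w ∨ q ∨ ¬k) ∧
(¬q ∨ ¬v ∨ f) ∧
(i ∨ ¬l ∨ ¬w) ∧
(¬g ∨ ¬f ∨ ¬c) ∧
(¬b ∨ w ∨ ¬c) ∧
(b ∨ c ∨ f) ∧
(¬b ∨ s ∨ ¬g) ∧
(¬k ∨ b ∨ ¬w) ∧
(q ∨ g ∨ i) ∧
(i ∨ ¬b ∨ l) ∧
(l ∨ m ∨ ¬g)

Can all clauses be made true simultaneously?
Yes

Yes, the formula is satisfiable.

One satisfying assignment is: m=True, q=True, v=False, i=False, s=True, c=False, k=False, b=True, f=True, l=True, g=True, w=False

Verification: With this assignment, all 48 clauses evaluate to true.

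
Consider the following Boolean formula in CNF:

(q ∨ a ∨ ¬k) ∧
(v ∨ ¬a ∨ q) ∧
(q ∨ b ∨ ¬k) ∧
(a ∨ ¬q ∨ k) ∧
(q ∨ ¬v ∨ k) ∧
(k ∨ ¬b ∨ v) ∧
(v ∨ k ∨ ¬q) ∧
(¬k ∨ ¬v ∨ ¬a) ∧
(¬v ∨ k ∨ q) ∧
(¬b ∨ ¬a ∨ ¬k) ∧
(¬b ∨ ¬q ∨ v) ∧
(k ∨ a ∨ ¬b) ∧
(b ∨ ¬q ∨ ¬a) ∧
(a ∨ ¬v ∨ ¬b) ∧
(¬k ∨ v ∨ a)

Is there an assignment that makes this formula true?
Yes

Yes, the formula is satisfiable.

One satisfying assignment is: q=False, v=False, a=False, b=False, k=False

Verification: With this assignment, all 15 clauses evaluate to true.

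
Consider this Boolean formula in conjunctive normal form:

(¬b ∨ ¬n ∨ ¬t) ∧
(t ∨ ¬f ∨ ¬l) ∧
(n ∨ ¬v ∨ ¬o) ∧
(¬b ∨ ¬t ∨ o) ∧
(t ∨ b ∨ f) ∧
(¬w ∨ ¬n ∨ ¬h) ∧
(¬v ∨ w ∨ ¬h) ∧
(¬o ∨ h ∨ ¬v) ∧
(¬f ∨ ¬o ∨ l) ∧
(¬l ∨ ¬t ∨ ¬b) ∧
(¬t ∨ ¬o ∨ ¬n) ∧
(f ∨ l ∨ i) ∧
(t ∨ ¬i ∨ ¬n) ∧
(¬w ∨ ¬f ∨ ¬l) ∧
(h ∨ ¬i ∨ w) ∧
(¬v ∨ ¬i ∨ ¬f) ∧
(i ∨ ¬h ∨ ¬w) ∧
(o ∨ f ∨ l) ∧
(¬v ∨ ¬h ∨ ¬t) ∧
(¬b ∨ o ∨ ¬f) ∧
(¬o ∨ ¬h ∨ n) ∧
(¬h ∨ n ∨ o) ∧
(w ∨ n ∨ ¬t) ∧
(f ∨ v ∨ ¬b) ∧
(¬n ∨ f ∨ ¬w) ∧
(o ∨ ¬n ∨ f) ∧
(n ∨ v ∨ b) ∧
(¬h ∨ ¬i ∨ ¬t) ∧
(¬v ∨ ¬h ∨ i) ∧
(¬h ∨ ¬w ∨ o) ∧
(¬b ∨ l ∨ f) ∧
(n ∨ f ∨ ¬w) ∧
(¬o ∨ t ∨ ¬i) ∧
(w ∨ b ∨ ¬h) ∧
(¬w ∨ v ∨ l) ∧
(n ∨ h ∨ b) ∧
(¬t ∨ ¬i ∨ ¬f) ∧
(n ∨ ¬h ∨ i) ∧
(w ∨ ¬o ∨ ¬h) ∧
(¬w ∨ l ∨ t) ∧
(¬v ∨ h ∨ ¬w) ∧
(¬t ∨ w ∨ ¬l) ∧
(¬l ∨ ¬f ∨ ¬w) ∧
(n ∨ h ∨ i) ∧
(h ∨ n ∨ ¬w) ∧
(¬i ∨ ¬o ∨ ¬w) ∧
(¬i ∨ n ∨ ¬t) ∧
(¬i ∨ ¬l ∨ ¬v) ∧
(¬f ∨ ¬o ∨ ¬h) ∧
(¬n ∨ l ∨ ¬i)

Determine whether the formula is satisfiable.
Yes

Yes, the formula is satisfiable.

One satisfying assignment is: f=True, i=False, l=False, n=True, h=False, o=False, b=False, v=False, t=False, w=False

Verification: With this assignment, all 50 clauses evaluate to true.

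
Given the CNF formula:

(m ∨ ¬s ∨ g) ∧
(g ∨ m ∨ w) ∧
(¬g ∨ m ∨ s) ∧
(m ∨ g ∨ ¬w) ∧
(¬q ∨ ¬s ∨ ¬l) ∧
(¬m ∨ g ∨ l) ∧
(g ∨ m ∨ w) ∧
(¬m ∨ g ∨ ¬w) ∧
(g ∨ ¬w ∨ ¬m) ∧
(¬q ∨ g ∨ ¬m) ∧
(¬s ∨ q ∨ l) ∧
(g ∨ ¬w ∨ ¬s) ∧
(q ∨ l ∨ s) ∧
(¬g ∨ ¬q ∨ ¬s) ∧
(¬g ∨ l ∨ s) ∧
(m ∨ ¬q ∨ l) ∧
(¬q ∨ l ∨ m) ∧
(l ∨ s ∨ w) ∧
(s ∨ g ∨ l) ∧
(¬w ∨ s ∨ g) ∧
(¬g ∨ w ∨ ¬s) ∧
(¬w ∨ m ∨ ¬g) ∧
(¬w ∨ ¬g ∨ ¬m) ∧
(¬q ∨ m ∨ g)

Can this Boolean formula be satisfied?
Yes

Yes, the formula is satisfiable.

One satisfying assignment is: w=False, l=True, g=False, q=False, s=False, m=True

Verification: With this assignment, all 24 clauses evaluate to true.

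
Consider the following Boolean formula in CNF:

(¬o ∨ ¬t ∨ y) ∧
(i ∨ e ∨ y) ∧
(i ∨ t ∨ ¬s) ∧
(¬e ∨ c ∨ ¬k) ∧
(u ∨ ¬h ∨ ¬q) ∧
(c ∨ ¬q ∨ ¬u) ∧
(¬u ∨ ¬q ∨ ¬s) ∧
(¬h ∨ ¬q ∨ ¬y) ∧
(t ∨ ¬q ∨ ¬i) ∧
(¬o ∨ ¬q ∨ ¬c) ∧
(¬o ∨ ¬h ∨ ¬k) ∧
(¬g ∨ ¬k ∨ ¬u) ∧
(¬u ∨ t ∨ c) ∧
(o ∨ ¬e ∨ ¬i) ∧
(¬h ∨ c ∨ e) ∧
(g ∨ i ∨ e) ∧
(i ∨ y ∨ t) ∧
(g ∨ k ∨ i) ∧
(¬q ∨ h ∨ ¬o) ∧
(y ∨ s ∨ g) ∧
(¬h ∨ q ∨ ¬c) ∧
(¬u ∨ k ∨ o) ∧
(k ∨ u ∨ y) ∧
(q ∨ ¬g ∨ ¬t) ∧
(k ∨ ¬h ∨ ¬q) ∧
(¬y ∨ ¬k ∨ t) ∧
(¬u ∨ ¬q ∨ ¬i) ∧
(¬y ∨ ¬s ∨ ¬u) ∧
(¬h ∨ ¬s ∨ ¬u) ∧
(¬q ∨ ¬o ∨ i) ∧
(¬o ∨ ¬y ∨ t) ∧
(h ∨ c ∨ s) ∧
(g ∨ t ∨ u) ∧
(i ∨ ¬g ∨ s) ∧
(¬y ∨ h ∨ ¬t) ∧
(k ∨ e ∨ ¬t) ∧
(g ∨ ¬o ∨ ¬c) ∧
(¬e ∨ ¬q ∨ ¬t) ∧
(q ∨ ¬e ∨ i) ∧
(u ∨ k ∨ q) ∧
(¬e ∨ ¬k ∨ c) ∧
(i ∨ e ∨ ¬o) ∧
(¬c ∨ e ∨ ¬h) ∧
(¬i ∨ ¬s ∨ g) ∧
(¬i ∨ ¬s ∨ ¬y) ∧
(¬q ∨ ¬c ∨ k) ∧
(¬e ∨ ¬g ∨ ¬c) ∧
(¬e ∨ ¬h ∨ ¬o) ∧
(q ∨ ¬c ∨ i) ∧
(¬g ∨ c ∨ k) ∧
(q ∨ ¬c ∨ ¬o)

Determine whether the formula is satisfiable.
Yes

Yes, the formula is satisfiable.

One satisfying assignment is: t=True, k=True, i=True, s=True, y=False, h=False, u=False, g=True, o=False, q=True, e=False, c=False

Verification: With this assignment, all 51 clauses evaluate to true.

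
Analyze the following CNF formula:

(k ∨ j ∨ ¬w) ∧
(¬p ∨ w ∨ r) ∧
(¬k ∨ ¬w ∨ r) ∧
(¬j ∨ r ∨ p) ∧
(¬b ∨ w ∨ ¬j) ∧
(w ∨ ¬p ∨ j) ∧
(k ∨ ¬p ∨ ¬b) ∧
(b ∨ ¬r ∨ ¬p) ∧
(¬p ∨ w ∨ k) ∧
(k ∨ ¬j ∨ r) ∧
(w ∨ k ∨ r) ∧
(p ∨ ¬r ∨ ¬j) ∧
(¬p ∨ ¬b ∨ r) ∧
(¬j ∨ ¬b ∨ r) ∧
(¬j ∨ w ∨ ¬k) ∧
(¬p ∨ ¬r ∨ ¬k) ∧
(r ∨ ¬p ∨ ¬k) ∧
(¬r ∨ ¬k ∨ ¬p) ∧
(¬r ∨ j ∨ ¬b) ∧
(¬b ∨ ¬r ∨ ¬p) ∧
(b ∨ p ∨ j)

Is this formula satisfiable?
Yes

Yes, the formula is satisfiable.

One satisfying assignment is: p=False, j=False, w=False, b=True, r=False, k=True

Verification: With this assignment, all 21 clauses evaluate to true.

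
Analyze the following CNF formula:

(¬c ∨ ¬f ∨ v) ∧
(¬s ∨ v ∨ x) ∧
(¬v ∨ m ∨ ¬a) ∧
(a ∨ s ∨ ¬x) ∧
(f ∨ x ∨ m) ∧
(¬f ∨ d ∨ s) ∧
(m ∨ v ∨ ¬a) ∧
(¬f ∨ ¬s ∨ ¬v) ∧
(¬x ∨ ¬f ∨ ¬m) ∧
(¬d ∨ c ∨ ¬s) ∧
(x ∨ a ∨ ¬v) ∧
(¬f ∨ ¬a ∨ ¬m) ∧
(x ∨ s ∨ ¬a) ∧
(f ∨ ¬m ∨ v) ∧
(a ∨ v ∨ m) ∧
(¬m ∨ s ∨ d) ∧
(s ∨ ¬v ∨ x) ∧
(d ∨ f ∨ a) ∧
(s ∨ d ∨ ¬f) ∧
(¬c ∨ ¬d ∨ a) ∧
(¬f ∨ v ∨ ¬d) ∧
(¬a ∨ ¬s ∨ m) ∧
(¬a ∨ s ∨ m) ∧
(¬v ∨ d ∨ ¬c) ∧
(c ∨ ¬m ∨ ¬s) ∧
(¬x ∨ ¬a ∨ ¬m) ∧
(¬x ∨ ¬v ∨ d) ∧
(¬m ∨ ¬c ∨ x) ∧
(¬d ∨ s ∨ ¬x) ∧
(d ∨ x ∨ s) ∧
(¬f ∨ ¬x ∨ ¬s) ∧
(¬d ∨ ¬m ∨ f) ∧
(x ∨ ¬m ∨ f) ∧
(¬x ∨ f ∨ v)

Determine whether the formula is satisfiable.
No

No, the formula is not satisfiable.

No assignment of truth values to the variables can make all 34 clauses true simultaneously.

The formula is UNSAT (unsatisfiable).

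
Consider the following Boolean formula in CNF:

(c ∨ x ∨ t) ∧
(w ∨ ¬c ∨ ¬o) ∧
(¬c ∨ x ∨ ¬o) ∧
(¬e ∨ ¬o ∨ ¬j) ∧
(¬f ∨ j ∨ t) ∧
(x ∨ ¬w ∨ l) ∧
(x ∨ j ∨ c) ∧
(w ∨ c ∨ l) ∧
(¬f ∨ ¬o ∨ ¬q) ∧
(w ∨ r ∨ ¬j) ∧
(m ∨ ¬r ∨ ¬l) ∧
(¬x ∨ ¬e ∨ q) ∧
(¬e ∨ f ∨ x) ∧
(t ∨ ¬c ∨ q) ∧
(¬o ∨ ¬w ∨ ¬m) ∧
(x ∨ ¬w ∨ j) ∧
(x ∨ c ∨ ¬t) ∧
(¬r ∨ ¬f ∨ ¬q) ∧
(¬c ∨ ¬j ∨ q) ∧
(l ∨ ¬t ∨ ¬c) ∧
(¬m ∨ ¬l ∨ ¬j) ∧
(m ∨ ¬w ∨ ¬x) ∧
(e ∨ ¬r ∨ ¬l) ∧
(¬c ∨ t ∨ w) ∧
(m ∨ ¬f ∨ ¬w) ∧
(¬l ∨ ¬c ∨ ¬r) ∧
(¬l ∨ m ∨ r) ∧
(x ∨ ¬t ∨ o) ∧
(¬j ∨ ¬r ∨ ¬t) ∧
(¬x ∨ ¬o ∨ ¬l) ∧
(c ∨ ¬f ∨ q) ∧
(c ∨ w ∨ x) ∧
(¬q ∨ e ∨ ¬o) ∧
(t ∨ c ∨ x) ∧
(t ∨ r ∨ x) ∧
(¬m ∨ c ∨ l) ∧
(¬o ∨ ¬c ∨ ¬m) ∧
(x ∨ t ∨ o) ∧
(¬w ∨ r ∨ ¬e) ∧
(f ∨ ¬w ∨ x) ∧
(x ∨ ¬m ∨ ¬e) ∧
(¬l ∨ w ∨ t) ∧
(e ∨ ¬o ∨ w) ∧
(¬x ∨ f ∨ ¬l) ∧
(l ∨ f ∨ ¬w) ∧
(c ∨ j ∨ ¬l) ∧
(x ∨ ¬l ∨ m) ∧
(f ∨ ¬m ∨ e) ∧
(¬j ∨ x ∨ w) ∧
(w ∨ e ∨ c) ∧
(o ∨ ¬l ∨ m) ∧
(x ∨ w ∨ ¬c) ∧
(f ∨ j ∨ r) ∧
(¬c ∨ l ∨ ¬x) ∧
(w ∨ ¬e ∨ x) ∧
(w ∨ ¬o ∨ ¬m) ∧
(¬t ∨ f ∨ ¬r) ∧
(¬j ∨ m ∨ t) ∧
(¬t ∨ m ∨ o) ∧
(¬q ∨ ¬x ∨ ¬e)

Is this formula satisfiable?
Yes

Yes, the formula is satisfiable.

One satisfying assignment is: r=False, f=True, l=True, x=True, j=False, c=True, e=False, m=True, q=False, t=True, w=True, o=False

Verification: With this assignment, all 60 clauses evaluate to true.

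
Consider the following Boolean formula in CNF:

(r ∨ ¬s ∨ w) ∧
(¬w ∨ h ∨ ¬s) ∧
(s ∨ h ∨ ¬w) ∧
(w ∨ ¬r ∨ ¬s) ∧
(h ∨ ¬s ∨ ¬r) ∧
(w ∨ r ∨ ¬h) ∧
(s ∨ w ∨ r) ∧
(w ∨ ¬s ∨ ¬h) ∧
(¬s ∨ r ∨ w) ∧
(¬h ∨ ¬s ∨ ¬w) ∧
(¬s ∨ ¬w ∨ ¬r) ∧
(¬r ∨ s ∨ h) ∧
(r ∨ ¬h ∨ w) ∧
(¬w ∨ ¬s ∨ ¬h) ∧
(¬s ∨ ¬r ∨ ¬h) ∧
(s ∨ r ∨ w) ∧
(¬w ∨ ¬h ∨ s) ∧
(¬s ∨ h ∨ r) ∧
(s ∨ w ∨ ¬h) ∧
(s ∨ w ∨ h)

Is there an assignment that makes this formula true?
No

No, the formula is not satisfiable.

No assignment of truth values to the variables can make all 20 clauses true simultaneously.

The formula is UNSAT (unsatisfiable).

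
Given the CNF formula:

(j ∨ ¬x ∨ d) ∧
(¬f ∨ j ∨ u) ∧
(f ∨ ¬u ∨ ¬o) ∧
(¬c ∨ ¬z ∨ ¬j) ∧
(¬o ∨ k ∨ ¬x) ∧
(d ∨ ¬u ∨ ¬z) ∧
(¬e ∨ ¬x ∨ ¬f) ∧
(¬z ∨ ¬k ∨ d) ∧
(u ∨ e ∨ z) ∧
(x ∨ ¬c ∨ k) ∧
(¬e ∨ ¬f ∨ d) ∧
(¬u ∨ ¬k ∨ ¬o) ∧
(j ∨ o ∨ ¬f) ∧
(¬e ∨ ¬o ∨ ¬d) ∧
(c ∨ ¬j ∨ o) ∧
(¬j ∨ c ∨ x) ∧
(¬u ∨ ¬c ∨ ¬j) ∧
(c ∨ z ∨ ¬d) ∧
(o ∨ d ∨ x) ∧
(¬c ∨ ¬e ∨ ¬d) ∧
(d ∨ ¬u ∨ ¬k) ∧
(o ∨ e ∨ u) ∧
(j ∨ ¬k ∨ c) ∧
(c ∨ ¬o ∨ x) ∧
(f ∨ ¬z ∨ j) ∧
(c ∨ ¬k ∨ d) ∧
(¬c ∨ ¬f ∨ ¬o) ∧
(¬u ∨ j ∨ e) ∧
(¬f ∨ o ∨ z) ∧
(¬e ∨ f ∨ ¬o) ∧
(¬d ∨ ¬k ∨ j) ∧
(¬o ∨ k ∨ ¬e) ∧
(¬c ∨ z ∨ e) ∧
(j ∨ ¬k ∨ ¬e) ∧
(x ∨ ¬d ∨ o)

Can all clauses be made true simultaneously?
Yes

Yes, the formula is satisfiable.

One satisfying assignment is: z=False, u=False, k=False, x=True, o=False, d=False, j=True, e=True, c=True, f=False

Verification: With this assignment, all 35 clauses evaluate to true.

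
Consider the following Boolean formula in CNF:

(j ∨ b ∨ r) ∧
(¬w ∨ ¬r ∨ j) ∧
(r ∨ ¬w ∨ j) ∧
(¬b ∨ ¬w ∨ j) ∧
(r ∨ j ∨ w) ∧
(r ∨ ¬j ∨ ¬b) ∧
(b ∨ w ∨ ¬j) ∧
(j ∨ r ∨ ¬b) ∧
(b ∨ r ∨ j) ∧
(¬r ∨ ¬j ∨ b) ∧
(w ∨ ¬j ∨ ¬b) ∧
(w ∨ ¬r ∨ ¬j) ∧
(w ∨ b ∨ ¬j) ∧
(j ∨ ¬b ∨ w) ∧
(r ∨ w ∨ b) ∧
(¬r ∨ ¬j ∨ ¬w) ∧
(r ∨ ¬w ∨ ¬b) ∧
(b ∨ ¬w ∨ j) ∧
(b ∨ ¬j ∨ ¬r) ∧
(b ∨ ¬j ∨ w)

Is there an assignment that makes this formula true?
Yes

Yes, the formula is satisfiable.

One satisfying assignment is: j=False, w=False, r=True, b=False

Verification: With this assignment, all 20 clauses evaluate to true.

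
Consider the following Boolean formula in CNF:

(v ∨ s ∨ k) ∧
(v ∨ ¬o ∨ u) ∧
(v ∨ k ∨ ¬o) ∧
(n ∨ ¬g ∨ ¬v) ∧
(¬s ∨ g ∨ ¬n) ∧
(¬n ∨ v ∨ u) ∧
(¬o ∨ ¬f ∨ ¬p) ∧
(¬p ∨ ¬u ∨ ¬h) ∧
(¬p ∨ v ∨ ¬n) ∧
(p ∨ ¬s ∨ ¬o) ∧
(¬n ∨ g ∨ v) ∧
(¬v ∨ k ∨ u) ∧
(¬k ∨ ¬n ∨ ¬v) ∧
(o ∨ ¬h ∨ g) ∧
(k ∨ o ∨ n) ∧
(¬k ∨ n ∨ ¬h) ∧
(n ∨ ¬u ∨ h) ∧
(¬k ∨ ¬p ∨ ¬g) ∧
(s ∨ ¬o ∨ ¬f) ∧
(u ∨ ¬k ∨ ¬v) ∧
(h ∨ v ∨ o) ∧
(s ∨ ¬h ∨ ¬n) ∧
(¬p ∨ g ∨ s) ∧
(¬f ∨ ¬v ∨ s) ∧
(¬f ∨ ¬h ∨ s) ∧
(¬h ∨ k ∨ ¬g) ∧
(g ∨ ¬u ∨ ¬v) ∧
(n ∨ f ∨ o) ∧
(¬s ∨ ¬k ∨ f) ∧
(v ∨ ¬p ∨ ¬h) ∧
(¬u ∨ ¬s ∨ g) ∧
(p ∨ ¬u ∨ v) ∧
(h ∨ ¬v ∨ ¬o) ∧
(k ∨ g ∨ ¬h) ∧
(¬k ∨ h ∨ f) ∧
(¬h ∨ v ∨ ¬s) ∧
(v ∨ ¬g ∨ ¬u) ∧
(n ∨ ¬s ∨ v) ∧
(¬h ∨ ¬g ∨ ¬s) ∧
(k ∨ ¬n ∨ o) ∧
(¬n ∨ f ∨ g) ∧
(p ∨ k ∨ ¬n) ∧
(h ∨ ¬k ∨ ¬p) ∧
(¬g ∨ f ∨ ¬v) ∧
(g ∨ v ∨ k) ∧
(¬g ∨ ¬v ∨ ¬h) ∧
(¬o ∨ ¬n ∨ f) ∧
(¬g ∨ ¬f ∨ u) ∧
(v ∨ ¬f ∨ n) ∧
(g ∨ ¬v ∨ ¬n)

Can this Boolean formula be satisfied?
No

No, the formula is not satisfiable.

No assignment of truth values to the variables can make all 50 clauses true simultaneously.

The formula is UNSAT (unsatisfiable).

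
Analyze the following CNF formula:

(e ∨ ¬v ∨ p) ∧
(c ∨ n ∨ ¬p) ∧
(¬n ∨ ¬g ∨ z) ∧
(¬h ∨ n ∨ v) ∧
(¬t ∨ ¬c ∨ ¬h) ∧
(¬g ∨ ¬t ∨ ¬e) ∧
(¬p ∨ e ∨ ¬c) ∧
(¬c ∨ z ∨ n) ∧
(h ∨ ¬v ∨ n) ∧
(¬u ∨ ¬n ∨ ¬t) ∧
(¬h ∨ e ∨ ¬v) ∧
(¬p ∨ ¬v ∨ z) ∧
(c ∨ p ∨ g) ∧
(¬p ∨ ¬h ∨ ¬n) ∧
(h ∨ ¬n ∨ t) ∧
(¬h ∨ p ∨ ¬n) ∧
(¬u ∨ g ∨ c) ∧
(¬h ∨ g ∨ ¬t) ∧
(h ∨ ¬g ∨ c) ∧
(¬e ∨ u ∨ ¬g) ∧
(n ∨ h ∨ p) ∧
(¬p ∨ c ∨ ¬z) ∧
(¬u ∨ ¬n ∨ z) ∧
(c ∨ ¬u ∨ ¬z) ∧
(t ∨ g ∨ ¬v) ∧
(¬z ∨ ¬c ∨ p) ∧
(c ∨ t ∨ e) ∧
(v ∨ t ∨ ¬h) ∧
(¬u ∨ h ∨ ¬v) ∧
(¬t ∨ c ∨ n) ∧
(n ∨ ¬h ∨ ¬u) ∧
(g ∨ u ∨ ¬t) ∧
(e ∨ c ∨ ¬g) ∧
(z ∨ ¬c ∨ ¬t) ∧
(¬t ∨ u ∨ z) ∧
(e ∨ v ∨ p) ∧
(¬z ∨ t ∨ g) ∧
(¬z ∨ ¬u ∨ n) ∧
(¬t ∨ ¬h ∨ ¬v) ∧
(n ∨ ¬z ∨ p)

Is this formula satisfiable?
No

No, the formula is not satisfiable.

No assignment of truth values to the variables can make all 40 clauses true simultaneously.

The formula is UNSAT (unsatisfiable).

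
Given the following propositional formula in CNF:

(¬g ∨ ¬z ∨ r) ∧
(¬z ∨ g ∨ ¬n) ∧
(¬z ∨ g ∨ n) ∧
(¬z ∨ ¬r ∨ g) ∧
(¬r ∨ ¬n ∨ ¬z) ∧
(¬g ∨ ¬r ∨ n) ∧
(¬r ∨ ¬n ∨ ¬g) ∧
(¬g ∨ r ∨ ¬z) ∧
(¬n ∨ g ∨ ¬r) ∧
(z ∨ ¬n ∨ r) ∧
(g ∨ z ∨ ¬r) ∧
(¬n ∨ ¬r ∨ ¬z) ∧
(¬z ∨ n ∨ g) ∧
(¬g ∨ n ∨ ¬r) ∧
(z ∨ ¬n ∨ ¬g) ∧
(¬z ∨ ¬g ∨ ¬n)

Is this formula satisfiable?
Yes

Yes, the formula is satisfiable.

One satisfying assignment is: z=False, g=False, n=False, r=False

Verification: With this assignment, all 16 clauses evaluate to true.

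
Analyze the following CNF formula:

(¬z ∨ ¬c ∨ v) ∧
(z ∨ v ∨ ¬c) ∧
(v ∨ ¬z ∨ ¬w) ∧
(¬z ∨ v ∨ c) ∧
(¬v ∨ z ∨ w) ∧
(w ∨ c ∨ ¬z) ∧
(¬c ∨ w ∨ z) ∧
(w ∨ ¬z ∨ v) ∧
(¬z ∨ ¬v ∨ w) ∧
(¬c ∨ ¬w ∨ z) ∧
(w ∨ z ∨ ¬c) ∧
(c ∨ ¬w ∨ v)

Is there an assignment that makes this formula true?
Yes

Yes, the formula is satisfiable.

One satisfying assignment is: c=False, w=False, v=False, z=False

Verification: With this assignment, all 12 clauses evaluate to true.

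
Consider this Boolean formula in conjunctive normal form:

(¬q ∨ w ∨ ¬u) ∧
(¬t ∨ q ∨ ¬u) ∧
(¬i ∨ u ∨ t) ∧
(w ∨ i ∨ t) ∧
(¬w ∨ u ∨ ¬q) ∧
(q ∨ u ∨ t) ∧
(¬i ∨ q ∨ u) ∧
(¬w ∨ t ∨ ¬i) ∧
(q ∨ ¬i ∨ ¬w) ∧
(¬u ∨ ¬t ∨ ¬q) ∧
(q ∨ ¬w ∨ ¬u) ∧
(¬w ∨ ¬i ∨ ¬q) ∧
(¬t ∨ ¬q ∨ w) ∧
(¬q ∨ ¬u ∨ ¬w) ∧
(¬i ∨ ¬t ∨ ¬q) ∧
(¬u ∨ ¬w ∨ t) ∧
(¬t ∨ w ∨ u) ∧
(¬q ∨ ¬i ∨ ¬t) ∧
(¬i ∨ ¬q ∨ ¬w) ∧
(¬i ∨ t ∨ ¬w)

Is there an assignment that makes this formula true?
Yes

Yes, the formula is satisfiable.

One satisfying assignment is: t=False, i=True, w=False, q=False, u=True

Verification: With this assignment, all 20 clauses evaluate to true.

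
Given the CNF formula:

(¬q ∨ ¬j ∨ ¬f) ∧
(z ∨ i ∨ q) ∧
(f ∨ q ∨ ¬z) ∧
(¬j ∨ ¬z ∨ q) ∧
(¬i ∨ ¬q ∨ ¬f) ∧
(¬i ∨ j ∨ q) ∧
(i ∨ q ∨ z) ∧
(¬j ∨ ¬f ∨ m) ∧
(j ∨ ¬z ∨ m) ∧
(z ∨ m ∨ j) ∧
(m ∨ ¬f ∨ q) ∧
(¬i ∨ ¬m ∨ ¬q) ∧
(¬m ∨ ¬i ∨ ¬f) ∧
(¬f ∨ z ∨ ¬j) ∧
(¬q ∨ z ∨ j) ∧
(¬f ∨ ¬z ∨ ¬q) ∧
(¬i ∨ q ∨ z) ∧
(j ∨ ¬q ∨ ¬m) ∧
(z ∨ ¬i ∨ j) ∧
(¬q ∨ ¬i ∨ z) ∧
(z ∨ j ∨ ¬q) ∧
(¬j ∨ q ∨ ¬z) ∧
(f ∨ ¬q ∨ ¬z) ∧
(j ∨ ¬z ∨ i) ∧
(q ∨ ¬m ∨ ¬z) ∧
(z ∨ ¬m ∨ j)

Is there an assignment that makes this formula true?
Yes

Yes, the formula is satisfiable.

One satisfying assignment is: j=True, z=False, f=False, i=False, m=False, q=True

Verification: With this assignment, all 26 clauses evaluate to true.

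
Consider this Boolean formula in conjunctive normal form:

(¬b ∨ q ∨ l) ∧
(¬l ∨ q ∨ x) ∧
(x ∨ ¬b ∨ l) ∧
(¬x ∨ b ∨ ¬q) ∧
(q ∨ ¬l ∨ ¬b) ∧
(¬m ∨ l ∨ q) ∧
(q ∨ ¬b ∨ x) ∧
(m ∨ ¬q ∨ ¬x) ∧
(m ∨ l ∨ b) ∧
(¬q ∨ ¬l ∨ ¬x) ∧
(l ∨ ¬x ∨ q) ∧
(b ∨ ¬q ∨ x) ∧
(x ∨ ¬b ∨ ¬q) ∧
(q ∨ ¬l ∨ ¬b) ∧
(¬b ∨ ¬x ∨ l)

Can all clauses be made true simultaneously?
Yes

Yes, the formula is satisfiable.

One satisfying assignment is: l=True, q=False, b=False, m=False, x=True

Verification: With this assignment, all 15 clauses evaluate to true.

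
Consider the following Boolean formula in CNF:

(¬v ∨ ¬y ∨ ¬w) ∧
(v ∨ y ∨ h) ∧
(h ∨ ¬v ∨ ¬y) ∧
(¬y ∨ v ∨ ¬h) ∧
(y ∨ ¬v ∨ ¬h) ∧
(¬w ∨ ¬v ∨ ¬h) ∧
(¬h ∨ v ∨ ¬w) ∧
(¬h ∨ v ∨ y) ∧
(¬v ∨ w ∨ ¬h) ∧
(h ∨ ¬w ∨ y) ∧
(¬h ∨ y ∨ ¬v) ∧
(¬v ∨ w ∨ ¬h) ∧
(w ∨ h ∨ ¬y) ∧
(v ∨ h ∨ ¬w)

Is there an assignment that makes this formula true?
Yes

Yes, the formula is satisfiable.

One satisfying assignment is: w=False, v=True, y=False, h=False

Verification: With this assignment, all 14 clauses evaluate to true.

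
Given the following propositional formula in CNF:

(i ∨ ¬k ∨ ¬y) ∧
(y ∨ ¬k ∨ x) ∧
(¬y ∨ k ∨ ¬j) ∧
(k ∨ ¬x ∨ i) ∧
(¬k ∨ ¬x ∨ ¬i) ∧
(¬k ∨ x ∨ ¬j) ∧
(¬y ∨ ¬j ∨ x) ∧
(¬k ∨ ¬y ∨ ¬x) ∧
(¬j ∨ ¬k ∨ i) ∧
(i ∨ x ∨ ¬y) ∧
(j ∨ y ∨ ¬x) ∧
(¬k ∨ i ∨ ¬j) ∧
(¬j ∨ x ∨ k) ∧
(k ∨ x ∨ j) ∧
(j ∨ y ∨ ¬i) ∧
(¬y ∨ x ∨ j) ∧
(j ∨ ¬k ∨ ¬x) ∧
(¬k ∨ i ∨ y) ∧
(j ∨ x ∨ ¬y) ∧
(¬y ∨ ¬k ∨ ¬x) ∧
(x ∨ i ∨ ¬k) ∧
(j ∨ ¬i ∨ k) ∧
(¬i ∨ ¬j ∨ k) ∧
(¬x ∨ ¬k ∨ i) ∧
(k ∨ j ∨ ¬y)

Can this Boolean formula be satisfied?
No

No, the formula is not satisfiable.

No assignment of truth values to the variables can make all 25 clauses true simultaneously.

The formula is UNSAT (unsatisfiable).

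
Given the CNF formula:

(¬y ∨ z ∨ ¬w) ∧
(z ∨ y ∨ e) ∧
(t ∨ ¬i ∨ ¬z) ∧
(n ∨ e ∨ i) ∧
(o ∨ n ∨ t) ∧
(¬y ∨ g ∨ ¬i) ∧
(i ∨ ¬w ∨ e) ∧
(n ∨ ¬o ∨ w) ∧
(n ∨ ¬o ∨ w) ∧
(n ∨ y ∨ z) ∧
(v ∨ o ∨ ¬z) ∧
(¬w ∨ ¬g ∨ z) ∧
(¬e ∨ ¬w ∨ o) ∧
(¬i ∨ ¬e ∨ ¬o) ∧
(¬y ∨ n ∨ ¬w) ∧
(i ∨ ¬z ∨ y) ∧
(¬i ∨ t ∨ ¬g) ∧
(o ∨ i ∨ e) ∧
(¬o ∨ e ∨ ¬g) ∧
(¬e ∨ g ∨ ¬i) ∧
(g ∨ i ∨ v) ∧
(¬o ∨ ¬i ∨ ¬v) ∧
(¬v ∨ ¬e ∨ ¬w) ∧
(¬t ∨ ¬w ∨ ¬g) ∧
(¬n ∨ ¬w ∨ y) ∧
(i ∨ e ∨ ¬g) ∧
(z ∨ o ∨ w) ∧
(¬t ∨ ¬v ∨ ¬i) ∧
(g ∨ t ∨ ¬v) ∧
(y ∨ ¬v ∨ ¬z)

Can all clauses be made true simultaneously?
Yes

Yes, the formula is satisfiable.

One satisfying assignment is: n=True, t=False, g=True, v=True, o=False, w=False, i=False, e=True, y=True, z=True

Verification: With this assignment, all 30 clauses evaluate to true.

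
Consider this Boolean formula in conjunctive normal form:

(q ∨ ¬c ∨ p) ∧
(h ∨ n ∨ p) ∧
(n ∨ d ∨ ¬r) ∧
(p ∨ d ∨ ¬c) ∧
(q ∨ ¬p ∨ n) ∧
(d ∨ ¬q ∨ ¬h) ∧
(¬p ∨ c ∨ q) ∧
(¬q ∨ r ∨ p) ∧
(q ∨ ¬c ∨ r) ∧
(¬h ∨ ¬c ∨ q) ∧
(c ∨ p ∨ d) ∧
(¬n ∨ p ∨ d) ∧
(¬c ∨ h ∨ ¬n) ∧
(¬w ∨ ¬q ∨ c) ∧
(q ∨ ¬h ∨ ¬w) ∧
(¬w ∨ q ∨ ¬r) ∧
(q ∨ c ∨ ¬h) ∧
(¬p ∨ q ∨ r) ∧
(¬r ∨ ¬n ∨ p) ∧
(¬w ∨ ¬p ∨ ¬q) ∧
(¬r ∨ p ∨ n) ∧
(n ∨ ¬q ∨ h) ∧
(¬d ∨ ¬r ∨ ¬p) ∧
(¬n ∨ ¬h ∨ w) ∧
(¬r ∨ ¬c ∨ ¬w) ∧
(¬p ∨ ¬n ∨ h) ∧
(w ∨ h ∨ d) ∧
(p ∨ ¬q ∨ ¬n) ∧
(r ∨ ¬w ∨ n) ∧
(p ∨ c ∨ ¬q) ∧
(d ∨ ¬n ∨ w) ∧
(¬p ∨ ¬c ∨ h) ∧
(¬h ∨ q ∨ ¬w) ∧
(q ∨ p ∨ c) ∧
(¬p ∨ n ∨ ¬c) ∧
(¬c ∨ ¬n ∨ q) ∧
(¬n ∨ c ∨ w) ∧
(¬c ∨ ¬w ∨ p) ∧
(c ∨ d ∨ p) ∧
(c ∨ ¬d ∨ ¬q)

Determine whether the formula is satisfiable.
No

No, the formula is not satisfiable.

No assignment of truth values to the variables can make all 40 clauses true simultaneously.

The formula is UNSAT (unsatisfiable).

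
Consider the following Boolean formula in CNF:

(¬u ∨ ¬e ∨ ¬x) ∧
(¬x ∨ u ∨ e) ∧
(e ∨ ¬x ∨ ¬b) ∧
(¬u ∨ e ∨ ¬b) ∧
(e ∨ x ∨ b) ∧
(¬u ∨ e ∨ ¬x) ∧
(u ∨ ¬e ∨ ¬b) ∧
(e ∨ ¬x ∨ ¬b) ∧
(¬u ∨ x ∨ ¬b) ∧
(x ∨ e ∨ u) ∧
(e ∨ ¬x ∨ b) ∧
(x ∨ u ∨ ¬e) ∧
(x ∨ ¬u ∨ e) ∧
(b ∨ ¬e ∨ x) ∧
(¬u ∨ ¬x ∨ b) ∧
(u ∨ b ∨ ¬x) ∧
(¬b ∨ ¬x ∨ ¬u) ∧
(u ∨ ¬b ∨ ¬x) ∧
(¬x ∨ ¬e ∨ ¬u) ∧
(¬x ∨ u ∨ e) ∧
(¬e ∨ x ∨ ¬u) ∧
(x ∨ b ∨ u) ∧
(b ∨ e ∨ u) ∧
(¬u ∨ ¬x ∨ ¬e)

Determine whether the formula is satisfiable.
No

No, the formula is not satisfiable.

No assignment of truth values to the variables can make all 24 clauses true simultaneously.

The formula is UNSAT (unsatisfiable).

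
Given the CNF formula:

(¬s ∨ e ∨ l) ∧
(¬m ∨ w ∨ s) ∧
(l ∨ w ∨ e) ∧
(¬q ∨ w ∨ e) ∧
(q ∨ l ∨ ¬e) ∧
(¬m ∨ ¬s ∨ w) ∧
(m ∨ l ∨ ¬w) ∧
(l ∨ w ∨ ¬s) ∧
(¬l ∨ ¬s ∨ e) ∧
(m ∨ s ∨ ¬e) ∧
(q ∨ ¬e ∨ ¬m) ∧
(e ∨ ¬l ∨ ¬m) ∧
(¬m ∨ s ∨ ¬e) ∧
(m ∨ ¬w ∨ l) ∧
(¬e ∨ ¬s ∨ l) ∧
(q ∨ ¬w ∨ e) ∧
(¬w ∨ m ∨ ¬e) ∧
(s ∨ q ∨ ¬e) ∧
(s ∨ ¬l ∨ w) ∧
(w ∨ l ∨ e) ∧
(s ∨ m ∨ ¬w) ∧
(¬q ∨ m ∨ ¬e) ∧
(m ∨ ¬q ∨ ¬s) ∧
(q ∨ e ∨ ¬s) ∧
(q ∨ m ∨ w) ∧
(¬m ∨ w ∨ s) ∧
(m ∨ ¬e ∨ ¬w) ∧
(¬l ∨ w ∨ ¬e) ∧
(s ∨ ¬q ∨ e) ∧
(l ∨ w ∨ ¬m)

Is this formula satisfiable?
Yes

Yes, the formula is satisfiable.

One satisfying assignment is: m=True, s=True, e=True, q=True, w=True, l=True

Verification: With this assignment, all 30 clauses evaluate to true.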